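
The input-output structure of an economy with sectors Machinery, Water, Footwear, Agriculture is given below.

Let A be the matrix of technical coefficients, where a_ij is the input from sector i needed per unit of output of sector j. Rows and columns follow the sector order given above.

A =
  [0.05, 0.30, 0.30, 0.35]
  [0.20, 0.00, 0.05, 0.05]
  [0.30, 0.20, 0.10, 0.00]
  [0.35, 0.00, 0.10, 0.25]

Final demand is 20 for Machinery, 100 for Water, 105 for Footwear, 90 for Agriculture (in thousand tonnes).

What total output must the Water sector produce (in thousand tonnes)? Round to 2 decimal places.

I − A =
  [   0.95    -0.30    -0.30    -0.35]
  [  -0.20     1.00    -0.05    -0.05]
  [  -0.30    -0.20     0.90     0.00]
  [  -0.35     0.00    -0.10     0.75]
Compute the cofactors C_ij = (−1)^(i+j)·(3×3 minor ij) of I−A; the adjugate is their transpose:
adj(I−A) = Cᵀ =
  [ 0.66650   0.25450   0.27275   0.32800]
  [ 0.16350   0.45300   0.09150   0.10650]
  [ 0.25850   0.18550   0.53975   0.13300]
  [ 0.34550   0.14350   0.19925   0.68500]
det(I−A) = Σ_j (I−A)_1j·C_1j = (0.95)(0.66650) + (-0.30)(0.16350) + (-0.30)(0.25850) + (-0.35)(0.34550) = 0.38565
(I − A)⁻¹ = adj(I−A) / det(I−A) ≈
  [   1.7283     0.6599     0.7072     0.8505]
  [   0.4240     1.1746     0.2373     0.2762]
  [   0.6703     0.4810     1.3996     0.3449]
  [   0.8959     0.3721     0.5167     1.7762]
x = (I − A)⁻¹ d = adj(I−A)·d / det(I−A), with det(I−A) = 0.38565:
  x_1 = (0.66650·20 + 0.25450·100 + 0.27275·105 + 0.32800·90) / 0.38565 = 96.93875 / 0.38565 ≈ 251.36
  x_2 = (0.16350·20 + 0.45300·100 + 0.09150·105 + 0.10650·90) / 0.38565 = 67.7625 / 0.38565 ≈ 175.71
  x_3 = (0.25850·20 + 0.18550·100 + 0.53975·105 + 0.13300·90) / 0.38565 = 92.36375 / 0.38565 ≈ 239.50
  x_4 = (0.34550·20 + 0.14350·100 + 0.19925·105 + 0.68500·90) / 0.38565 = 103.83125 / 0.38565 ≈ 269.24

x_2 = 175.71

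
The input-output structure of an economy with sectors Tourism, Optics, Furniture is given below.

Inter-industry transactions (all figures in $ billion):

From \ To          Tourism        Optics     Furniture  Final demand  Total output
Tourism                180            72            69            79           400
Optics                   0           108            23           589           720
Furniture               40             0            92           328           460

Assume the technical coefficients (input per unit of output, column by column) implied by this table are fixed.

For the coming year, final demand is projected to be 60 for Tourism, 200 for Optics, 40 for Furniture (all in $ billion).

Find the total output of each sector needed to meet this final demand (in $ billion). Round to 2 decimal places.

Technical coefficients a_ij = z_ij / X_j:
  a_TT = 180/400 = 0.45, a_OT = 0/400 = 0.00, a_FT = 40/400 = 0.10
  a_TO = 72/720 = 0.10, a_OO = 108/720 = 0.15, a_FO = 0/720 = 0.00
  a_TF = 69/460 = 0.15, a_OF = 23/460 = 0.05, a_FF = 92/460 = 0.20
I − A =
  [   0.55    -0.10    -0.15]
  [   0.00     0.85    -0.05]
  [  -0.10     0.00     0.80]
Cofactors of I−A, C_ij = (−1)^(i+j)·(minor ij) (rows/columns in the sector order above):
  C_11 = (0.85)(0.80) − (-0.05)(0.00) = 0.6800
  C_12 = −[(0.00)(0.80) − (-0.05)(-0.10)] = 0.0050
  C_13 = (0.00)(0.00) − (0.85)(-0.10) = 0.0850
  C_21 = −[(-0.10)(0.80) − (-0.15)(0.00)] = 0.0800
  C_22 = (0.55)(0.80) − (-0.15)(-0.10) = 0.4250
  C_23 = −[(0.55)(0.00) − (-0.10)(-0.10)] = 0.0100
  C_31 = (-0.10)(-0.05) − (-0.15)(0.85) = 0.1325
  C_32 = −[(0.55)(-0.05) − (-0.15)(0.00)] = 0.0275
  C_33 = (0.55)(0.85) − (-0.10)(0.00) = 0.4675
det(I−A) = Σ_j (I−A)_1j·C_1j = (0.55)(0.6800) + (-0.10)(0.0050) + (-0.15)(0.0850) = 0.36075
adj(I−A) = Cᵀ =
  [ 0.6800   0.0800   0.1325]
  [ 0.0050   0.4250   0.0275]
  [ 0.0850   0.0100   0.4675]
(I − A)⁻¹ = adj(I−A) / det(I−A) ≈
  [   1.8850     0.2218     0.3673]
  [   0.0139     1.1781     0.0762]
  [   0.2356     0.0277     1.2959]
x = (I − A)⁻¹ d = adj(I−A)·d / det(I−A), with det(I−A) = 0.36075:
  x_T = (0.6800·60 + 0.0800·200 + 0.1325·40) / 0.36075 = 62.10 / 0.36075 ≈ 172.14
  x_O = (0.0050·60 + 0.4250·200 + 0.0275·40) / 0.36075 = 86.40 / 0.36075 ≈ 239.50
  x_F = (0.0850·60 + 0.0100·200 + 0.4675·40) / 0.36075 = 25.80 / 0.36075 ≈ 71.52

x_T = 172.14, x_O = 239.50, x_F = 71.52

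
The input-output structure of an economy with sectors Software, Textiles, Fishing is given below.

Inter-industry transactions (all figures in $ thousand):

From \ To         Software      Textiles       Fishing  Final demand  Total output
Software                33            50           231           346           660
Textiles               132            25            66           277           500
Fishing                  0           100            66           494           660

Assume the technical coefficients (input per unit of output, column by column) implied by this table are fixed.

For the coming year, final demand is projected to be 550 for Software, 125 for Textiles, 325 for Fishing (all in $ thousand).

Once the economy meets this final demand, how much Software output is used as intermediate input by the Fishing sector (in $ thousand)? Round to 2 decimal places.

Technical coefficients a_ij = z_ij / X_j:
  a_SS = 33/660 = 0.05, a_TS = 132/660 = 0.20, a_FS = 0/660 = 0.00
  a_ST = 50/500 = 0.10, a_TT = 25/500 = 0.05, a_FT = 100/500 = 0.20
  a_SF = 231/660 = 0.35, a_TF = 66/660 = 0.10, a_FF = 66/660 = 0.10
I − A =
  [   0.95    -0.10    -0.35]
  [  -0.20     0.95    -0.10]
  [   0.00    -0.20     0.90]
Cofactors of I−A, C_ij = (−1)^(i+j)·(minor ij) (rows/columns in the sector order above):
  C_11 = (0.95)(0.90) − (-0.10)(-0.20) = 0.8350
  C_12 = −[(-0.20)(0.90) − (-0.10)(0.00)] = 0.1800
  C_13 = (-0.20)(-0.20) − (0.95)(0.00) = 0.0400
  C_21 = −[(-0.10)(0.90) − (-0.35)(-0.20)] = 0.1600
  C_22 = (0.95)(0.90) − (-0.35)(0.00) = 0.8550
  C_23 = −[(0.95)(-0.20) − (-0.10)(0.00)] = 0.1900
  C_31 = (-0.10)(-0.10) − (-0.35)(0.95) = 0.3425
  C_32 = −[(0.95)(-0.10) − (-0.35)(-0.20)] = 0.1650
  C_33 = (0.95)(0.95) − (-0.10)(-0.20) = 0.8825
det(I−A) = Σ_j (I−A)_1j·C_1j = (0.95)(0.8350) + (-0.10)(0.1800) + (-0.35)(0.0400) = 0.76125
adj(I−A) = Cᵀ =
  [ 0.8350   0.1600   0.3425]
  [ 0.1800   0.8550   0.1650]
  [ 0.0400   0.1900   0.8825]
(I − A)⁻¹ = adj(I−A) / det(I−A) ≈
  [   1.0969     0.2102     0.4499]
  [   0.2365     1.1232     0.2167]
  [   0.0525     0.2496     1.1593]
First solve x = (I − A)⁻¹ d = adj(I−A)·d / det(I−A); in particular x_F = (0.0400·550 + 0.1900·125 + 0.8825·325) / 0.76125 = 332.5625 / 0.76125 ≈ 436.8637.
Intermediate flow from S to F: z_SF = a_SF · x_F = 0.35 × 332.5625 / 0.76125 = 116.396875 / 0.76125 ≈ 152.90.

z_SF = 152.90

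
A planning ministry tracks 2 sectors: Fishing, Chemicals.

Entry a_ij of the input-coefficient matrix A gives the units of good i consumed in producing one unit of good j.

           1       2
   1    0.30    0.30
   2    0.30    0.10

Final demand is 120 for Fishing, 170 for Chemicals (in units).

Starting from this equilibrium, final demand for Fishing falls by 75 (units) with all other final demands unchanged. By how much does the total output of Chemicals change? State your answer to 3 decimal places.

Δx_2 = -41.667

I − A =
  [   0.70    -0.30]
  [  -0.30     0.90]
det(I−A) = (0.70)(0.90) − (-0.30)(-0.30) = 0.5400
adj(I−A) = [[0.90, 0.30], [0.30, 0.70]]
(I − A)⁻¹ = adj(I−A) / det(I−A) ≈
  [   1.6667     0.5556]
  [   0.5556     1.2963]
Δx = (I − A)⁻¹ Δd with Δd having -75 in the Fishing component and 0 elsewhere.
So Δx_2 = L_21 · (-75), where L_21 = adj(I−A)_21 / det(I−A) = 0.30 / 0.5400.
Δx_2 = 0.30 × (-75) / 0.5400 = -22.50 / 0.5400 ≈ -41.667.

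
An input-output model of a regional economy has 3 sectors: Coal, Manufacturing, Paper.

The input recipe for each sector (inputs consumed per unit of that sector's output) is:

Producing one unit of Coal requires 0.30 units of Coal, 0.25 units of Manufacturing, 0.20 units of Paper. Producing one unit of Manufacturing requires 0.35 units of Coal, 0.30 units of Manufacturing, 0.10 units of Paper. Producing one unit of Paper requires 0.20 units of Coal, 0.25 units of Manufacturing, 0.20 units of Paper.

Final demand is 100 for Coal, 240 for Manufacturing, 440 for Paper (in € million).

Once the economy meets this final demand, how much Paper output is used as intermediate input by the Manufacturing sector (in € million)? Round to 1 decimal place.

I − A =
  [   0.70    -0.35    -0.20]
  [  -0.25     0.70    -0.25]
  [  -0.20    -0.10     0.80]
Cofactors of I−A, C_ij = (−1)^(i+j)·(minor ij) (rows/columns in the sector order above):
  C_11 = (0.70)(0.80) − (-0.25)(-0.10) = 0.5350
  C_12 = −[(-0.25)(0.80) − (-0.25)(-0.20)] = 0.2500
  C_13 = (-0.25)(-0.10) − (0.70)(-0.20) = 0.1650
  C_21 = −[(-0.35)(0.80) − (-0.20)(-0.10)] = 0.3000
  C_22 = (0.70)(0.80) − (-0.20)(-0.20) = 0.5200
  C_23 = −[(0.70)(-0.10) − (-0.35)(-0.20)] = 0.1400
  C_31 = (-0.35)(-0.25) − (-0.20)(0.70) = 0.2275
  C_32 = −[(0.70)(-0.25) − (-0.20)(-0.25)] = 0.2250
  C_33 = (0.70)(0.70) − (-0.35)(-0.25) = 0.4025
det(I−A) = Σ_j (I−A)_1j·C_1j = (0.70)(0.5350) + (-0.35)(0.2500) + (-0.20)(0.1650) = 0.2540
adj(I−A) = Cᵀ =
  [ 0.5350   0.3000   0.2275]
  [ 0.2500   0.5200   0.2250]
  [ 0.1650   0.1400   0.4025]
(I − A)⁻¹ = adj(I−A) / det(I−A) ≈
  [   2.1063     1.1811     0.8957]
  [   0.9843     2.0472     0.8858]
  [   0.6496     0.5512     1.5846]
First solve x = (I − A)⁻¹ d = adj(I−A)·d / det(I−A); in particular x_2 = (0.2500·100 + 0.5200·240 + 0.2250·440) / 0.2540 = 248.80 / 0.2540 ≈ 979.528.
Intermediate flow from 3 to 2: z_32 = a_32 · x_2 = 0.10 × 248.80 / 0.2540 = 24.88 / 0.2540 ≈ 98.0.

z_32 = 98.0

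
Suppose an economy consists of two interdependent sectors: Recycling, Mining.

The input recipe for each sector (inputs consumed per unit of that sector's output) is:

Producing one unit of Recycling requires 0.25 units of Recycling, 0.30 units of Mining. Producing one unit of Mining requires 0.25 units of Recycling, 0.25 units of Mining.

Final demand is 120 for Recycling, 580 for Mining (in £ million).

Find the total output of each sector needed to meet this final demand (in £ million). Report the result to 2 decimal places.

I − A =
  [   0.75    -0.25]
  [  -0.30     0.75]
det(I−A) = (0.75)(0.75) − (-0.25)(-0.30) = 0.4875
adj(I−A) = [[0.75, 0.25], [0.30, 0.75]]
(I − A)⁻¹ = adj(I−A) / det(I−A) ≈
  [   1.5385     0.5128]
  [   0.6154     1.5385]
x = (I − A)⁻¹ d = adj(I−A)·d / det(I−A), with det(I−A) = 0.4875:
  x_1 = (0.75·120 + 0.25·580) / 0.4875 = 235.00 / 0.4875 ≈ 482.05
  x_2 = (0.30·120 + 0.75·580) / 0.4875 = 471.00 / 0.4875 ≈ 966.15

x_1 = 482.05, x_2 = 966.15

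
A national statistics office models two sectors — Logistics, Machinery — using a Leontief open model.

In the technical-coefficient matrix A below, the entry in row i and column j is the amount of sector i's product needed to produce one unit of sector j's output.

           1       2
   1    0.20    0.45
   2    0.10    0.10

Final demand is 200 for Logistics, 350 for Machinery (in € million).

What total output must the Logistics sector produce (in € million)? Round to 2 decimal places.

I − A =
  [   0.80    -0.45]
  [  -0.10     0.90]
det(I−A) = (0.80)(0.90) − (-0.45)(-0.10) = 0.6750
adj(I−A) = [[0.90, 0.45], [0.10, 0.80]]
(I − A)⁻¹ = adj(I−A) / det(I−A) ≈
  [   1.3333     0.6667]
  [   0.1481     1.1852]
x = (I − A)⁻¹ d = adj(I−A)·d / det(I−A), with det(I−A) = 0.6750:
  x_1 = (0.90·200 + 0.45·350) / 0.6750 = 337.50 / 0.6750 = 500.00
  x_2 = (0.10·200 + 0.80·350) / 0.6750 = 300.00 / 0.6750 ≈ 444.44

x_1 = 500.00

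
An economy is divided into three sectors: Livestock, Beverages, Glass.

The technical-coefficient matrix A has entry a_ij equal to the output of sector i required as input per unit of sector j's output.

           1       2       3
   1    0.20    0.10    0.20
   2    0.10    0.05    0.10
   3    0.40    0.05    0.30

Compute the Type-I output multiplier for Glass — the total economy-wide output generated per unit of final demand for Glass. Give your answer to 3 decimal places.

I − A =
  [   0.80    -0.10    -0.20]
  [  -0.10     0.95    -0.10]
  [  -0.40    -0.05     0.70]
Cofactors of I−A, C_ij = (−1)^(i+j)·(minor ij) (rows/columns in the sector order above):
  C_11 = (0.95)(0.70) − (-0.10)(-0.05) = 0.6600
  C_12 = −[(-0.10)(0.70) − (-0.10)(-0.40)] = 0.1100
  C_13 = (-0.10)(-0.05) − (0.95)(-0.40) = 0.3850
  C_21 = −[(-0.10)(0.70) − (-0.20)(-0.05)] = 0.0800
  C_22 = (0.80)(0.70) − (-0.20)(-0.40) = 0.4800
  C_23 = −[(0.80)(-0.05) − (-0.10)(-0.40)] = 0.0800
  C_31 = (-0.10)(-0.10) − (-0.20)(0.95) = 0.2000
  C_32 = −[(0.80)(-0.10) − (-0.20)(-0.10)] = 0.1000
  C_33 = (0.80)(0.95) − (-0.10)(-0.10) = 0.7500
det(I−A) = Σ_j (I−A)_1j·C_1j = (0.80)(0.6600) + (-0.10)(0.1100) + (-0.20)(0.3850) = 0.4400
adj(I−A) = Cᵀ =
  [ 0.6600   0.0800   0.2000]
  [ 0.1100   0.4800   0.1000]
  [ 0.3850   0.0800   0.7500]
(I − A)⁻¹ = adj(I−A) / det(I−A) ≈
  [   1.5000     0.1818     0.4545]
  [   0.2500     1.0909     0.2273]
  [   0.8750     0.1818     1.7045]
The output multiplier for sector j is the column-j sum of the Leontief inverse (I − A)⁻¹ = adj(I−A) / det(I−A).
Column 3 of adj(I−A): (0.2000, 0.1000, 0.7500); det(I−A) = 0.4400.
m_3 = (0.2000 + 0.1000 + 0.7500) / 0.4400 = 1.05 / 0.4400 ≈ 2.386.

m_3 = 2.386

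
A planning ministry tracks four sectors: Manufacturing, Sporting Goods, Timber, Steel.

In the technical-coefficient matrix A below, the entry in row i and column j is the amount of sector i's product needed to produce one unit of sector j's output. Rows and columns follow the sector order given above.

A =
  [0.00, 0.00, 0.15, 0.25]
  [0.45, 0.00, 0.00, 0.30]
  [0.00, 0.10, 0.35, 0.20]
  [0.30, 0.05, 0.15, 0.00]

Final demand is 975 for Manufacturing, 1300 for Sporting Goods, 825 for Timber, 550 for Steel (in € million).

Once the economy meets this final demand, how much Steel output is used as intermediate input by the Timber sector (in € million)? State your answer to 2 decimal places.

z_43 = 316.81

I − A =
  [   1.00     0.00    -0.15    -0.25]
  [  -0.45     1.00     0.00    -0.30]
  [   0.00    -0.10     0.65    -0.20]
  [  -0.30    -0.05    -0.15     1.00]
Compute the cofactors C_ij = (−1)^(i+j)·(3×3 minor ij) of I−A; the adjugate is their transpose:
adj(I−A) = Cᵀ =
  [ 0.605750   0.028375   0.185250   0.197000]
  [ 0.337500   0.562250   0.142875   0.281625]
  [ 0.118500   0.102500   0.904375   0.241250]
  [ 0.216375   0.052000   0.198375   0.643250]
det(I−A) = Σ_j (I−A)_1j·C_1j = (1.00)(0.605750) + (0.00)(0.337500) + (-0.15)(0.118500) + (-0.25)(0.216375) = 0.53388125
(I − A)⁻¹ = adj(I−A) / det(I−A) ≈
  [   1.1346     0.0531     0.3470     0.3690]
  [   0.6322     1.0531     0.2676     0.5275]
  [   0.2220     0.1920     1.6940     0.4519]
  [   0.4053     0.0974     0.3716     1.2049]
First solve x = (I − A)⁻¹ d = adj(I−A)·d / det(I−A); in particular x_3 = (0.118500·975 + 0.102500·1300 + 0.904375·825 + 0.241250·550) / 0.53388125 = 1127.584375 / 0.53388125 ≈ 2112.0509.
Intermediate flow from 4 to 3: z_43 = a_43 · x_3 = 0.15 × 1127.584375 / 0.53388125 = 169.13765625 / 0.53388125 ≈ 316.81.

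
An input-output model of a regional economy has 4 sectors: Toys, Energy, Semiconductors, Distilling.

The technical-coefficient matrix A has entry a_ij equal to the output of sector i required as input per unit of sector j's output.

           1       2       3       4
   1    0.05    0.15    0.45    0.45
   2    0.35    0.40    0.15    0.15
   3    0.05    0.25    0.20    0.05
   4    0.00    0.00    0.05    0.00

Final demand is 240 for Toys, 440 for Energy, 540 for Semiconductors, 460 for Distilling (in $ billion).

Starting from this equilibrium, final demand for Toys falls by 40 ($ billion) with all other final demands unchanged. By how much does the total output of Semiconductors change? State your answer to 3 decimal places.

I − A =
  [   0.95    -0.15    -0.45    -0.45]
  [  -0.35     0.60    -0.15    -0.15]
  [  -0.05    -0.25     0.80    -0.05]
  [   0.00     0.00    -0.05     1.00]
Compute the cofactors C_ij = (−1)^(i+j)·(3×3 minor ij) of I−A; the adjugate is their transpose:
adj(I−A) = Cᵀ =
  [ 0.439125   0.237750   0.307125   0.248625]
  [ 0.287000   0.734000   0.315000   0.255000]
  [ 0.117500   0.245000   0.517500   0.115500]
  [ 0.005875   0.012250   0.025875   0.324375]
det(I−A) = Σ_j (I−A)_1j·C_1j = (0.95)(0.439125) + (-0.15)(0.287000) + (-0.45)(0.117500) + (-0.45)(0.005875) = 0.3186
(I − A)⁻¹ = adj(I−A) / det(I−A) ≈
  [   1.3783     0.7462     0.9640     0.7804]
  [   0.9008     2.3038     0.9887     0.8004]
  [   0.3688     0.7690     1.6243     0.3625]
  [   0.0184     0.0384     0.0812     1.0181]
Δx = (I − A)⁻¹ Δd with Δd having -40 in the Toys component and 0 elsewhere.
So Δx_3 = L_31 · (-40), where L_31 = adj(I−A)_31 / det(I−A) = 0.117500 / 0.3186.
Δx_3 = 0.117500 × (-40) / 0.3186 = -4.70 / 0.3186 ≈ -14.752.

Δx_3 = -14.752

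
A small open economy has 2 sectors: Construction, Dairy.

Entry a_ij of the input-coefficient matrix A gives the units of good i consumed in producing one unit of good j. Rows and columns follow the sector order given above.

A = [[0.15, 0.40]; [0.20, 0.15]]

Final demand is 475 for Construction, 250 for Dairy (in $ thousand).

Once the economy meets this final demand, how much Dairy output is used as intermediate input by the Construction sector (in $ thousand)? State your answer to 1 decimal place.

I − A =
  [   0.85    -0.40]
  [  -0.20     0.85]
det(I−A) = (0.85)(0.85) − (-0.40)(-0.20) = 0.6425
adj(I−A) = [[0.85, 0.40], [0.20, 0.85]]
(I − A)⁻¹ = adj(I−A) / det(I−A) ≈
  [   1.3230     0.6226]
  [   0.3113     1.3230]
First solve x = (I − A)⁻¹ d = adj(I−A)·d / det(I−A); in particular x_C = (0.85·475 + 0.40·250) / 0.6425 = 503.75 / 0.6425 ≈ 784.047.
Intermediate flow from D to C: z_DC = a_DC · x_C = 0.20 × 503.75 / 0.6425 = 100.75 / 0.6425 ≈ 156.8.

z_DC = 156.8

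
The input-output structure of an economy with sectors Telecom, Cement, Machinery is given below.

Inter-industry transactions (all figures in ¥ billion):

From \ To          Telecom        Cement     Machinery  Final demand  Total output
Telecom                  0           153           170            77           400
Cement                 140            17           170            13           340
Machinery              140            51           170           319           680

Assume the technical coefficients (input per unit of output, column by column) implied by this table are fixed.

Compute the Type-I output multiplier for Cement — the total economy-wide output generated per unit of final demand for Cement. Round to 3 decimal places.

Technical coefficients a_ij = z_ij / X_j:
  a_TT = 0/400 = 0.00, a_CT = 140/400 = 0.35, a_MT = 140/400 = 0.35
  a_TC = 153/340 = 0.45, a_CC = 17/340 = 0.05, a_MC = 51/340 = 0.15
  a_TM = 170/680 = 0.25, a_CM = 170/680 = 0.25, a_MM = 170/680 = 0.25
I − A =
  [   1.00    -0.45    -0.25]
  [  -0.35     0.95    -0.25]
  [  -0.35    -0.15     0.75]
Cofactors of I−A, C_ij = (−1)^(i+j)·(minor ij) (rows/columns in the sector order above):
  C_11 = (0.95)(0.75) − (-0.25)(-0.15) = 0.6750
  C_12 = −[(-0.35)(0.75) − (-0.25)(-0.35)] = 0.3500
  C_13 = (-0.35)(-0.15) − (0.95)(-0.35) = 0.3850
  C_21 = −[(-0.45)(0.75) − (-0.25)(-0.15)] = 0.3750
  C_22 = (1.00)(0.75) − (-0.25)(-0.35) = 0.6625
  C_23 = −[(1.00)(-0.15) − (-0.45)(-0.35)] = 0.3075
  C_31 = (-0.45)(-0.25) − (-0.25)(0.95) = 0.3500
  C_32 = −[(1.00)(-0.25) − (-0.25)(-0.35)] = 0.3375
  C_33 = (1.00)(0.95) − (-0.45)(-0.35) = 0.7925
det(I−A) = Σ_j (I−A)_1j·C_1j = (1.00)(0.6750) + (-0.45)(0.3500) + (-0.25)(0.3850) = 0.42125
adj(I−A) = Cᵀ =
  [ 0.6750   0.3750   0.3500]
  [ 0.3500   0.6625   0.3375]
  [ 0.3850   0.3075   0.7925]
(I − A)⁻¹ = adj(I−A) / det(I−A) ≈
  [   1.6024     0.8902     0.8309]
  [   0.8309     1.5727     0.8012]
  [   0.9139     0.7300     1.8813]
The output multiplier for sector j is the column-j sum of the Leontief inverse (I − A)⁻¹ = adj(I−A) / det(I−A).
Column C of adj(I−A): (0.3750, 0.6625, 0.3075); det(I−A) = 0.42125.
m_C = (0.3750 + 0.6625 + 0.3075) / 0.42125 = 1.345 / 0.42125 ≈ 3.193.

m_C = 3.193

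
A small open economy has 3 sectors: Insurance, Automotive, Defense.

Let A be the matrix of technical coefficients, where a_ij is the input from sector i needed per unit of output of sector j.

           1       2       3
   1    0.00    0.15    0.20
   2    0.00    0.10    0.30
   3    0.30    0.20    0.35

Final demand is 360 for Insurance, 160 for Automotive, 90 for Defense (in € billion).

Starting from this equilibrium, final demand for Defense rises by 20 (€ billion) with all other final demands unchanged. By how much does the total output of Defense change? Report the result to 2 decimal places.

I − A =
  [   1.00    -0.15    -0.20]
  [   0.00     0.90    -0.30]
  [  -0.30    -0.20     0.65]
Cofactors of I−A, C_ij = (−1)^(i+j)·(minor ij) (rows/columns in the sector order above):
  C_11 = (0.90)(0.65) − (-0.30)(-0.20) = 0.5250
  C_12 = −[(0.00)(0.65) − (-0.30)(-0.30)] = 0.0900
  C_13 = (0.00)(-0.20) − (0.90)(-0.30) = 0.2700
  C_21 = −[(-0.15)(0.65) − (-0.20)(-0.20)] = 0.1375
  C_22 = (1.00)(0.65) − (-0.20)(-0.30) = 0.5900
  C_23 = −[(1.00)(-0.20) − (-0.15)(-0.30)] = 0.2450
  C_31 = (-0.15)(-0.30) − (-0.20)(0.90) = 0.2250
  C_32 = −[(1.00)(-0.30) − (-0.20)(0.00)] = 0.3000
  C_33 = (1.00)(0.90) − (-0.15)(0.00) = 0.9000
det(I−A) = Σ_j (I−A)_1j·C_1j = (1.00)(0.5250) + (-0.15)(0.0900) + (-0.20)(0.2700) = 0.4575
adj(I−A) = Cᵀ =
  [ 0.5250   0.1375   0.2250]
  [ 0.0900   0.5900   0.3000]
  [ 0.2700   0.2450   0.9000]
(I − A)⁻¹ = adj(I−A) / det(I−A) ≈
  [   1.1475     0.3005     0.4918]
  [   0.1967     1.2896     0.6557]
  [   0.5902     0.5355     1.9672]
Δx = (I − A)⁻¹ Δd with Δd having +20 in the Defense component and 0 elsewhere.
So Δx_3 = L_33 · (+20), where L_33 = adj(I−A)_33 / det(I−A) = 0.9000 / 0.4575.
Δx_3 = 0.9000 × (+20) / 0.4575 = 18.00 / 0.4575 ≈ 39.34.

Δx_3 = 39.34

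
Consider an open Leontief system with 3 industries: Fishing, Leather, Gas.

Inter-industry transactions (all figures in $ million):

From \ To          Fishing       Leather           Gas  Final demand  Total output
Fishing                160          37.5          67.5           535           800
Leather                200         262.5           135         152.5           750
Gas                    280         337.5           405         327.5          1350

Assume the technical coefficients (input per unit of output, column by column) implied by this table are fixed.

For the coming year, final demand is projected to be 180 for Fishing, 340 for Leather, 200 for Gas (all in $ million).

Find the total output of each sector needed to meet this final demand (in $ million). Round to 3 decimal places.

Technical coefficients a_ij = z_ij / X_j:
  a_11 = 160/800 = 0.20, a_21 = 200/800 = 0.25, a_31 = 280/800 = 0.35
  a_12 = 37.5/750 = 0.05, a_22 = 262.5/750 = 0.35, a_32 = 337.5/750 = 0.45
  a_13 = 67.5/1350 = 0.05, a_23 = 135/1350 = 0.10, a_33 = 405/1350 = 0.30
I − A =
  [   0.80    -0.05    -0.05]
  [  -0.25     0.65    -0.10]
  [  -0.35    -0.45     0.70]
Cofactors of I−A, C_ij = (−1)^(i+j)·(minor ij) (rows/columns in the sector order above):
  C_11 = (0.65)(0.70) − (-0.10)(-0.45) = 0.4100
  C_12 = −[(-0.25)(0.70) − (-0.10)(-0.35)] = 0.2100
  C_13 = (-0.25)(-0.45) − (0.65)(-0.35) = 0.3400
  C_21 = −[(-0.05)(0.70) − (-0.05)(-0.45)] = 0.0575
  C_22 = (0.80)(0.70) − (-0.05)(-0.35) = 0.5425
  C_23 = −[(0.80)(-0.45) − (-0.05)(-0.35)] = 0.3775
  C_31 = (-0.05)(-0.10) − (-0.05)(0.65) = 0.0375
  C_32 = −[(0.80)(-0.10) − (-0.05)(-0.25)] = 0.0925
  C_33 = (0.80)(0.65) − (-0.05)(-0.25) = 0.5075
det(I−A) = Σ_j (I−A)_1j·C_1j = (0.80)(0.4100) + (-0.05)(0.2100) + (-0.05)(0.3400) = 0.3005
adj(I−A) = Cᵀ =
  [ 0.4100   0.0575   0.0375]
  [ 0.2100   0.5425   0.0925]
  [ 0.3400   0.3775   0.5075]
(I − A)⁻¹ = adj(I−A) / det(I−A) ≈
  [   1.3644     0.1913     0.1248]
  [   0.6988     1.8053     0.3078]
  [   1.1314     1.2562     1.6889]
x = (I − A)⁻¹ d = adj(I−A)·d / det(I−A), with det(I−A) = 0.3005:
  x_1 = (0.4100·180 + 0.0575·340 + 0.0375·200) / 0.3005 = 100.85 / 0.3005 ≈ 335.607
  x_2 = (0.2100·180 + 0.5425·340 + 0.0925·200) / 0.3005 = 240.75 / 0.3005 ≈ 801.165
  x_3 = (0.3400·180 + 0.3775·340 + 0.5075·200) / 0.3005 = 291.05 / 0.3005 ≈ 968.552

x_1 = 335.607, x_2 = 801.165, x_3 = 968.552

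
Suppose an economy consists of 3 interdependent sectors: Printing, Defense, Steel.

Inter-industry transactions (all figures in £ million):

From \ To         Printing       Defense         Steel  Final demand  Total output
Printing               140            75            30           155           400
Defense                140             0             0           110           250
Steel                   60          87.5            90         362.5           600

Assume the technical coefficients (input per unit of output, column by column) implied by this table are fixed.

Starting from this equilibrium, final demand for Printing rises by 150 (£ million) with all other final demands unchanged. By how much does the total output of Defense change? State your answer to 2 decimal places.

Δx_2 = 99.25

Technical coefficients a_ij = z_ij / X_j:
  a_11 = 140/400 = 0.35, a_21 = 140/400 = 0.35, a_31 = 60/400 = 0.15
  a_12 = 75/250 = 0.30, a_22 = 0/250 = 0.00, a_32 = 87.5/250 = 0.35
  a_13 = 30/600 = 0.05, a_23 = 0/600 = 0.00, a_33 = 90/600 = 0.15
I − A =
  [   0.65    -0.30    -0.05]
  [  -0.35     1.00     0.00]
  [  -0.15    -0.35     0.85]
Cofactors of I−A, C_ij = (−1)^(i+j)·(minor ij) (rows/columns in the sector order above):
  C_11 = (1.00)(0.85) − (0.00)(-0.35) = 0.8500
  C_12 = −[(-0.35)(0.85) − (0.00)(-0.15)] = 0.2975
  C_13 = (-0.35)(-0.35) − (1.00)(-0.15) = 0.2725
  C_21 = −[(-0.30)(0.85) − (-0.05)(-0.35)] = 0.2725
  C_22 = (0.65)(0.85) − (-0.05)(-0.15) = 0.5450
  C_23 = −[(0.65)(-0.35) − (-0.30)(-0.15)] = 0.2725
  C_31 = (-0.30)(0.00) − (-0.05)(1.00) = 0.0500
  C_32 = −[(0.65)(0.00) − (-0.05)(-0.35)] = 0.0175
  C_33 = (0.65)(1.00) − (-0.30)(-0.35) = 0.5450
det(I−A) = Σ_j (I−A)_1j·C_1j = (0.65)(0.8500) + (-0.30)(0.2975) + (-0.05)(0.2725) = 0.449625
adj(I−A) = Cᵀ =
  [ 0.8500   0.2725   0.0500]
  [ 0.2975   0.5450   0.0175]
  [ 0.2725   0.2725   0.5450]
(I − A)⁻¹ = adj(I−A) / det(I−A) ≈
  [   1.8905     0.6061     0.1112]
  [   0.6617     1.2121     0.0389]
  [   0.6061     0.6061     1.2121]
Δx = (I − A)⁻¹ Δd with Δd having +150 in the Printing component and 0 elsewhere.
So Δx_2 = L_21 · (+150), where L_21 = adj(I−A)_21 / det(I−A) = 0.2975 / 0.449625.
Δx_2 = 0.2975 × (+150) / 0.449625 = 44.625 / 0.449625 ≈ 99.25.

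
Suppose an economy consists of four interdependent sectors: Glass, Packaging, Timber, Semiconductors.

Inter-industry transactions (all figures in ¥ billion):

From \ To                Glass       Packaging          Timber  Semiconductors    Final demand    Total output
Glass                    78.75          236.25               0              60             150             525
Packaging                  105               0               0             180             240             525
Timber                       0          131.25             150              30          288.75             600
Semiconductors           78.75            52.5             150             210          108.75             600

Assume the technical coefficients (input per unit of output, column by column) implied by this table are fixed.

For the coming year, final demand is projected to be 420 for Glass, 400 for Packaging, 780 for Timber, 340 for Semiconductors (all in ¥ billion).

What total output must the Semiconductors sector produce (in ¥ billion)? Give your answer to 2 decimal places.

x_S = 1576.41

Technical coefficients a_ij = z_ij / X_j:
  a_GG = 78.75/525 = 0.15, a_PG = 105/525 = 0.20, a_TG = 0/525 = 0.00, a_SG = 78.75/525 = 0.15
  a_GP = 236.25/525 = 0.45, a_PP = 0/525 = 0.00, a_TP = 131.25/525 = 0.25, a_SP = 52.5/525 = 0.10
  a_GT = 0/600 = 0.00, a_PT = 0/600 = 0.00, a_TT = 150/600 = 0.25, a_ST = 150/600 = 0.25
  a_GS = 60/600 = 0.10, a_PS = 180/600 = 0.30, a_TS = 30/600 = 0.05, a_SS = 210/600 = 0.35
I − A =
  [   0.85    -0.45     0.00    -0.10]
  [  -0.20     1.00     0.00    -0.30]
  [   0.00    -0.25     0.75    -0.05]
  [  -0.15    -0.10    -0.25     0.65]
Compute the cofactors C_ij = (−1)^(i+j)·(3×3 minor ij) of I−A; the adjugate is their transpose:
adj(I−A) = Cᵀ =
  [ 0.43375   0.22750   0.05875   0.17625]
  [ 0.12875   0.39250   0.06875   0.20625]
  [ 0.05225   0.14200   0.43125   0.10675]
  [ 0.14000   0.16750   0.19000   0.57000]
det(I−A) = Σ_j (I−A)_1j·C_1j = (0.85)(0.43375) + (-0.45)(0.12875) + (0.00)(0.05225) + (-0.10)(0.14000) = 0.29675
(I − A)⁻¹ = adj(I−A) / det(I−A) ≈
  [   1.4617     0.7666     0.1980     0.5939]
  [   0.4339     1.3227     0.2317     0.6950]
  [   0.1761     0.4785     1.4532     0.3597]
  [   0.4718     0.5644     0.6403     1.9208]
x = (I − A)⁻¹ d = adj(I−A)·d / det(I−A), with det(I−A) = 0.29675:
  x_G = (0.43375·420 + 0.22750·400 + 0.05875·780 + 0.17625·340) / 0.29675 = 378.925 / 0.29675 ≈ 1276.92
  x_P = (0.12875·420 + 0.39250·400 + 0.06875·780 + 0.20625·340) / 0.29675 = 334.825 / 0.29675 ≈ 1128.31
  x_T = (0.05225·420 + 0.14200·400 + 0.43125·780 + 0.10675·340) / 0.29675 = 451.415 / 0.29675 ≈ 1521.20
  x_S = (0.14000·420 + 0.16750·400 + 0.19000·780 + 0.57000·340) / 0.29675 = 467.80 / 0.29675 ≈ 1576.41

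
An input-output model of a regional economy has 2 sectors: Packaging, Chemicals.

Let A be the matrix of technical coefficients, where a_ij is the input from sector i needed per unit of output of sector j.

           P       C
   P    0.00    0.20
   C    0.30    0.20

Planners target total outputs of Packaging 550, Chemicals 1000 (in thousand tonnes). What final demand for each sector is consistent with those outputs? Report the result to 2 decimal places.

I − A =
  [   1.00    -0.20]
  [  -0.30     0.80]
d = (I − A) x:
  d_P = (+1.00)·550 + (-0.20)·1000 = 350.00
  d_C = (-0.30)·550 + (+0.80)·1000 = 635.00

d_P = 350.00, d_C = 635.00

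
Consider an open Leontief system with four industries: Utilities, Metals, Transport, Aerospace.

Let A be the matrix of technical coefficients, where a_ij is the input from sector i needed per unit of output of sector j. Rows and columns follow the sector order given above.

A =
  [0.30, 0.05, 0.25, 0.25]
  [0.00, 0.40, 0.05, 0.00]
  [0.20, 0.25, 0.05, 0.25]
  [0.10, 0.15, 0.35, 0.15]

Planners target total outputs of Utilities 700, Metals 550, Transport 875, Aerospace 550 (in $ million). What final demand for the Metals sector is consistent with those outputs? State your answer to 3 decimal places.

I − A =
  [   0.70    -0.05    -0.25    -0.25]
  [   0.00     0.60    -0.05     0.00]
  [  -0.20    -0.25     0.95    -0.25]
  [  -0.10    -0.15    -0.35     0.85]
d = (I − A) x:
  d_U = (+0.70)·700 + (-0.05)·550 + (-0.25)·875 + (-0.25)·550 = 106.250
  d_M = (+0.00)·700 + (+0.60)·550 + (-0.05)·875 + (+0.00)·550 = 286.250
  d_T = (-0.20)·700 + (-0.25)·550 + (+0.95)·875 + (-0.25)·550 = 416.250
  d_A = (-0.10)·700 + (-0.15)·550 + (-0.35)·875 + (+0.85)·550 = 8.750

d_M = 286.250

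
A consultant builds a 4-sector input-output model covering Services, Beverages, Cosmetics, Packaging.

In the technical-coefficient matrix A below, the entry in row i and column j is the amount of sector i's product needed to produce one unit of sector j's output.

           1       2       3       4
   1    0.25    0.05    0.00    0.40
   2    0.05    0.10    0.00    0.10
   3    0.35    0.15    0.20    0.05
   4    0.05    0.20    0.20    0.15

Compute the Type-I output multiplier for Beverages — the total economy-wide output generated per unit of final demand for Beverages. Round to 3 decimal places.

m_2 = 2.190

I − A =
  [   0.75    -0.05     0.00    -0.40]
  [  -0.05     0.90     0.00    -0.10]
  [  -0.35    -0.15     0.80    -0.05]
  [  -0.05    -0.20    -0.20     0.85]
Compute the cofactors C_ij = (−1)^(i+j)·(3×3 minor ij) of I−A; the adjugate is their transpose:
adj(I−A) = Cᵀ =
  [ 0.584000   0.109500   0.073000   0.292000]
  [ 0.044500   0.458500   0.019000   0.076000]
  [ 0.270625   0.143125   0.534375   0.175625]
  [ 0.108500   0.148000   0.134500   0.538000]
det(I−A) = Σ_j (I−A)_1j·C_1j = (0.75)(0.584000) + (-0.05)(0.044500) + (0.00)(0.270625) + (-0.40)(0.108500) = 0.392375
(I − A)⁻¹ = adj(I−A) / det(I−A) ≈
  [   1.4884     0.2791     0.1860     0.7442]
  [   0.1134     1.1685     0.0484     0.1937]
  [   0.6897     0.3648     1.3619     0.4476]
  [   0.2765     0.3772     0.3428     1.3711]
The output multiplier for sector j is the column-j sum of the Leontief inverse (I − A)⁻¹ = adj(I−A) / det(I−A).
Column 2 of adj(I−A): (0.109500, 0.458500, 0.143125, 0.148000); det(I−A) = 0.392375.
m_2 = (0.109500 + 0.458500 + 0.143125 + 0.148000) / 0.392375 = 0.859125 / 0.392375 ≈ 2.190.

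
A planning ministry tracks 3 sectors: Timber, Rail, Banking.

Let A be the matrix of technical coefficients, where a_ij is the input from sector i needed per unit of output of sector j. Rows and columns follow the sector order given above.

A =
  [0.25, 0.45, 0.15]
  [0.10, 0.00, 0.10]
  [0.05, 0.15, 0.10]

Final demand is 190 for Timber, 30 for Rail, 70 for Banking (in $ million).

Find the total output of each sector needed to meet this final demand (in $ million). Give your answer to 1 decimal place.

I − A =
  [   0.75    -0.45    -0.15]
  [  -0.10     1.00    -0.10]
  [  -0.05    -0.15     0.90]
Cofactors of I−A, C_ij = (−1)^(i+j)·(minor ij) (rows/columns in the sector order above):
  C_11 = (1.00)(0.90) − (-0.10)(-0.15) = 0.8850
  C_12 = −[(-0.10)(0.90) − (-0.10)(-0.05)] = 0.0950
  C_13 = (-0.10)(-0.15) − (1.00)(-0.05) = 0.0650
  C_21 = −[(-0.45)(0.90) − (-0.15)(-0.15)] = 0.4275
  C_22 = (0.75)(0.90) − (-0.15)(-0.05) = 0.6675
  C_23 = −[(0.75)(-0.15) − (-0.45)(-0.05)] = 0.1350
  C_31 = (-0.45)(-0.10) − (-0.15)(1.00) = 0.1950
  C_32 = −[(0.75)(-0.10) − (-0.15)(-0.10)] = 0.0900
  C_33 = (0.75)(1.00) − (-0.45)(-0.10) = 0.7050
det(I−A) = Σ_j (I−A)_1j·C_1j = (0.75)(0.8850) + (-0.45)(0.0950) + (-0.15)(0.0650) = 0.61125
adj(I−A) = Cᵀ =
  [ 0.8850   0.4275   0.1950]
  [ 0.0950   0.6675   0.0900]
  [ 0.0650   0.1350   0.7050]
(I − A)⁻¹ = adj(I−A) / det(I−A) ≈
  [   1.4479     0.6994     0.3190]
  [   0.1554     1.0920     0.1472]
  [   0.1063     0.2209     1.1534]
x = (I − A)⁻¹ d = adj(I−A)·d / det(I−A), with det(I−A) = 0.61125:
  x_1 = (0.8850·190 + 0.4275·30 + 0.1950·70) / 0.61125 = 194.625 / 0.61125 ≈ 318.4
  x_2 = (0.0950·190 + 0.6675·30 + 0.0900·70) / 0.61125 = 44.375 / 0.61125 ≈ 72.6
  x_3 = (0.0650·190 + 0.1350·30 + 0.7050·70) / 0.61125 = 65.75 / 0.61125 ≈ 107.6

x_1 = 318.4, x_2 = 72.6, x_3 = 107.6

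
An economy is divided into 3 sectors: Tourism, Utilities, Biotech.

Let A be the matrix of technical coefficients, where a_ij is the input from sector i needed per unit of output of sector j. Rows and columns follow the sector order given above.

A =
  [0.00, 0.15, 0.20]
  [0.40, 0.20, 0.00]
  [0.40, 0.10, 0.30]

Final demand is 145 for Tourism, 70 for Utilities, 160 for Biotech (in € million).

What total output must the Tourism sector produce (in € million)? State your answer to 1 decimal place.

x_T = 259.1

I − A =
  [   1.00    -0.15    -0.20]
  [  -0.40     0.80     0.00]
  [  -0.40    -0.10     0.70]
Cofactors of I−A, C_ij = (−1)^(i+j)·(minor ij) (rows/columns in the sector order above):
  C_11 = (0.80)(0.70) − (0.00)(-0.10) = 0.5600
  C_12 = −[(-0.40)(0.70) − (0.00)(-0.40)] = 0.2800
  C_13 = (-0.40)(-0.10) − (0.80)(-0.40) = 0.3600
  C_21 = −[(-0.15)(0.70) − (-0.20)(-0.10)] = 0.1250
  C_22 = (1.00)(0.70) − (-0.20)(-0.40) = 0.6200
  C_23 = −[(1.00)(-0.10) − (-0.15)(-0.40)] = 0.1600
  C_31 = (-0.15)(0.00) − (-0.20)(0.80) = 0.1600
  C_32 = −[(1.00)(0.00) − (-0.20)(-0.40)] = 0.0800
  C_33 = (1.00)(0.80) − (-0.15)(-0.40) = 0.7400
det(I−A) = Σ_j (I−A)_1j·C_1j = (1.00)(0.5600) + (-0.15)(0.2800) + (-0.20)(0.3600) = 0.4460
adj(I−A) = Cᵀ =
  [ 0.5600   0.1250   0.1600]
  [ 0.2800   0.6200   0.0800]
  [ 0.3600   0.1600   0.7400]
(I − A)⁻¹ = adj(I−A) / det(I−A) ≈
  [   1.2556     0.2803     0.3587]
  [   0.6278     1.3901     0.1794]
  [   0.8072     0.3587     1.6592]
x = (I − A)⁻¹ d = adj(I−A)·d / det(I−A), with det(I−A) = 0.4460:
  x_T = (0.5600·145 + 0.1250·70 + 0.1600·160) / 0.4460 = 115.55 / 0.4460 ≈ 259.1
  x_U = (0.2800·145 + 0.6200·70 + 0.0800·160) / 0.4460 = 96.80 / 0.4460 ≈ 217.0
  x_B = (0.3600·145 + 0.1600·70 + 0.7400·160) / 0.4460 = 181.80 / 0.4460 ≈ 407.6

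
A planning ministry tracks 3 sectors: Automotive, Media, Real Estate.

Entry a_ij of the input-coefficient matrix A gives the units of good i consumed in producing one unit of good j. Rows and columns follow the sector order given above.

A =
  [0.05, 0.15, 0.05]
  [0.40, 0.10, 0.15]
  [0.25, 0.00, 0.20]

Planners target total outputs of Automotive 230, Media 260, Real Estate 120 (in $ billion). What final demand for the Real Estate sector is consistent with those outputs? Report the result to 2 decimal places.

d_R = 38.50

I − A =
  [   0.95    -0.15    -0.05]
  [  -0.40     0.90    -0.15]
  [  -0.25     0.00     0.80]
d = (I − A) x:
  d_A = (+0.95)·230 + (-0.15)·260 + (-0.05)·120 = 173.50
  d_M = (-0.40)·230 + (+0.90)·260 + (-0.15)·120 = 124.00
  d_R = (-0.25)·230 + (+0.00)·260 + (+0.80)·120 = 38.50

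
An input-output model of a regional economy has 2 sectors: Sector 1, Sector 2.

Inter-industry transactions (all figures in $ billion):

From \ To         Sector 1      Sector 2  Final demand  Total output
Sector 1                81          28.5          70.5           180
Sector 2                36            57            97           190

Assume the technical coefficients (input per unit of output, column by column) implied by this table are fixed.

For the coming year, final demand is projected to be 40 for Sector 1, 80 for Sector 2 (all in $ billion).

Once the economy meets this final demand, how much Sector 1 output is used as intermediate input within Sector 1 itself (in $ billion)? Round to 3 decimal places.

z_11 = 50.704

Technical coefficients a_ij = z_ij / X_j:
  a_11 = 81/180 = 0.45, a_21 = 36/180 = 0.20
  a_12 = 28.5/190 = 0.15, a_22 = 57/190 = 0.30
I − A =
  [   0.55    -0.15]
  [  -0.20     0.70]
det(I−A) = (0.55)(0.70) − (-0.15)(-0.20) = 0.3550
adj(I−A) = [[0.70, 0.15], [0.20, 0.55]]
(I − A)⁻¹ = adj(I−A) / det(I−A) ≈
  [   1.9718     0.4225]
  [   0.5634     1.5493]
First solve x = (I − A)⁻¹ d = adj(I−A)·d / det(I−A); in particular x_1 = (0.70·40 + 0.15·80) / 0.3550 = 40.00 / 0.3550 ≈ 112.67606.
Intermediate flow from 1 to 1: z_11 = a_11 · x_1 = 0.45 × 40.00 / 0.3550 = 18.00 / 0.3550 ≈ 50.704.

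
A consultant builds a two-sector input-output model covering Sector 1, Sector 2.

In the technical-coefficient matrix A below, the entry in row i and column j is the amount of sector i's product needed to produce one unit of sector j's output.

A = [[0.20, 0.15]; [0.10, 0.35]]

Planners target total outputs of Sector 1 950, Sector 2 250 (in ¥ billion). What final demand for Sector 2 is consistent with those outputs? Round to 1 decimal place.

d_2 = 67.5

I − A =
  [   0.80    -0.15]
  [  -0.10     0.65]
d = (I − A) x:
  d_1 = (+0.80)·950 + (-0.15)·250 = 722.5
  d_2 = (-0.10)·950 + (+0.65)·250 = 67.5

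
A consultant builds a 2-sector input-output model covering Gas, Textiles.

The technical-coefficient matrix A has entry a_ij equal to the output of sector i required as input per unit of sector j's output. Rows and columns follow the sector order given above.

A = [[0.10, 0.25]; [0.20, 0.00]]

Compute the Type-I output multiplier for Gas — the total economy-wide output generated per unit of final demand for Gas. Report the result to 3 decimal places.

I − A =
  [   0.90    -0.25]
  [  -0.20     1.00]
det(I−A) = (0.90)(1.00) − (-0.25)(-0.20) = 0.8500
adj(I−A) = [[1.00, 0.25], [0.20, 0.90]]
(I − A)⁻¹ = adj(I−A) / det(I−A) ≈
  [   1.1765     0.2941]
  [   0.2353     1.0588]
The output multiplier for sector j is the column-j sum of the Leontief inverse (I − A)⁻¹ = adj(I−A) / det(I−A).
Column G of adj(I−A): (1.00, 0.20); det(I−A) = 0.8500.
m_G = (1.00 + 0.20) / 0.8500 = 1.20 / 0.8500 ≈ 1.412.

m_G = 1.412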